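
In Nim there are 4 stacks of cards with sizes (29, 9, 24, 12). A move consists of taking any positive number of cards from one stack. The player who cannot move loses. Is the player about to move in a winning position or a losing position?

In binary:
  11101  (29)
  01001  (9)
  11000  (24)
  01100  (12)
  -----
  00000  (0)
The nim-sum is 0, so this is a P-position: the player to move is in a losing position under optimal play.

Losing position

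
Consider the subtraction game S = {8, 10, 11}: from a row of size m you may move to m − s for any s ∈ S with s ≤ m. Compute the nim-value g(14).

1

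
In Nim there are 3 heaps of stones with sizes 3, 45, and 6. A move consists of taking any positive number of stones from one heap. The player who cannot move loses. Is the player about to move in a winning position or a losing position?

Winning position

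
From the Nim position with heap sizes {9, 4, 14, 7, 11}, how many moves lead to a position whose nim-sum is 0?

3

Compute the nim-sum pairwise:
9 XOR 4 = 13
13 XOR 14 = 3
3 XOR 7 = 4
4 XOR 11 = 15
The overall nim-sum is X = 15. A heap of size p has a winning move iff p XOR X < p (reduce it to p XOR X).
  9: 9 XOR 15 = 6 < 9 — winning move (to 6).
  4: 4 XOR 15 = 11 ≥ 4 — no move.
  14: 14 XOR 15 = 1 < 14 — winning move (to 1).
  7: 7 XOR 15 = 8 ≥ 7 — no move.
  11: 11 XOR 15 = 4 < 11 — winning move (to 4).
That gives 3 winning moves.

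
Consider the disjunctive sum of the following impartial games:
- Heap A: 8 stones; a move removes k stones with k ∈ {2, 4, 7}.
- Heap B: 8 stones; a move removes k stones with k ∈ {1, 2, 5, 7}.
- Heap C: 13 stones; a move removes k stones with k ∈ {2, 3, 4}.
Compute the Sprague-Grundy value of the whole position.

3

For heap A, compute g(0), g(1), … with moves {2, 4, 7}:
k:     0  1  2  3  4  5  6  7  8
g(k):  0  0  1  1  2  2  0  3  1
So g(8) = 1.
Grundy values for heap B (subtraction set {1, 2, 5, 7}):
k:     0  1  2  3  4  5  6  7  8
g(k):  0  1  2  0  1  2  0  1  2
So g(8) = 2.
Build the Grundy sequence for heap C with g(k) = mex{g(k−s) : s ∈ {2, 3, 4}, s ≤ k}:
k:     0  1  2  3  4  5  6  7  8  9 10 11 12 13
g(k):  0  0  1  1  2  2  0  0  1  1  2  2  0  0
So g(13) = 0.
By the Sprague-Grundy theorem, the Grundy value of a sum of independent games is the XOR of the component values.
Combined value = 1 ⊕ 2 ⊕ 0 = 3.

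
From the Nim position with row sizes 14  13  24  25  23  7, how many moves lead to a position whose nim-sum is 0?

Write each in binary and XOR column by column:
  01110  (14)
  01101  (13)
  11000  (24)
  11001  (25)
  10111  (23)
  00111  (7)
  -----
  10010  (18)
The overall nim-sum is X = 18. A row of size p has a winning move iff p XOR X < p (reduce it to p XOR X).
  14: 14 XOR 18 = 28 ≥ 14 — no move.
  13: 13 XOR 18 = 31 ≥ 13 — no move.
  24: 24 XOR 18 = 10 < 24 — winning move (to 10).
  25: 25 XOR 18 = 11 < 25 — winning move (to 11).
  23: 23 XOR 18 = 5 < 23 — winning move (to 5).
  7: 7 XOR 18 = 21 ≥ 7 — no move.
That gives 3 winning moves.

3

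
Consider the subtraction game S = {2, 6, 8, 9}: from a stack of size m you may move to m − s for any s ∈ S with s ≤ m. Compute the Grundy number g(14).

3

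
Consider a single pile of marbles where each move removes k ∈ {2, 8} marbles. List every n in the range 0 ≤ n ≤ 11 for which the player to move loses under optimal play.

0, 1, 4, 5, 10, 11

Build the Grundy sequence with g(k) = mex{g(k−s) : s ∈ {2, 8}, s ≤ k}:
k:     0  1  2  3  4  5  6  7  8  9 10 11
g(k):  0  0  1  1  0  0  1  1  2  2  0  0
The P-positions (g = 0) in 0..11 are 0, 1, 4, 5, 10, 11.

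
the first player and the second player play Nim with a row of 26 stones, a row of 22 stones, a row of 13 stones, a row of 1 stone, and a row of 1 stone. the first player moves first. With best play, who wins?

the first player wins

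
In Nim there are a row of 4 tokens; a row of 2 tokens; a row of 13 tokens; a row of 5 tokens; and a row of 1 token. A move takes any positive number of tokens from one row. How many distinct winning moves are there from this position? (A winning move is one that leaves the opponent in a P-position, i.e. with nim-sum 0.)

Bitwise XOR of the heap sizes:
  0100  (4)
  0010  (2)
  1101  (13)
  0101  (5)
  0001  (1)
  ----
  1111  (15)
The overall nim-sum is X = 15. A row of size p has a winning move iff p XOR X < p (reduce it to p XOR X).
  4: 4 XOR 15 = 11 ≥ 4 — no move.
  2: 2 XOR 15 = 13 ≥ 2 — no move.
  13: 13 XOR 15 = 2 < 13 — winning move (to 2).
  5: 5 XOR 15 = 10 ≥ 5 — no move.
  1: 1 XOR 15 = 14 ≥ 1 — no move.
That gives 1 winning move.

1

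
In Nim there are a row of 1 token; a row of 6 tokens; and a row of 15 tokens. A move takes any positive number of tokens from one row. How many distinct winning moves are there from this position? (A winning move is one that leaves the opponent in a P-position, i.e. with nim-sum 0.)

Nim-sum: 1 ⊕ 6 ⊕ 15 = 8.
The overall nim-sum is X = 8. A row of size p has a winning move iff p XOR X < p (reduce it to p XOR X).
  1: 1 XOR 8 = 9 ≥ 1 — no move.
  6: 6 XOR 8 = 14 ≥ 6 — no move.
  15: 15 XOR 8 = 7 < 15 — winning move (to 7).
That gives 1 winning move.

1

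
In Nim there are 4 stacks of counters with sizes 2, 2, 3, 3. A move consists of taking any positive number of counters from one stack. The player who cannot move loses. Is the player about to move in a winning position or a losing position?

Compute the nim-sum pairwise:
2 ^ 2 = 0
0 ^ 3 = 3
3 ^ 3 = 0
The nim-sum is 0, so this is a P-position: the player to move is in a losing position under optimal play.

Losing position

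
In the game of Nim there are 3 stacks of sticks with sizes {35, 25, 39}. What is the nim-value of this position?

In binary:
  100011  (35)
  011001  (25)
  100111  (39)
  ------
  011101  (29)

29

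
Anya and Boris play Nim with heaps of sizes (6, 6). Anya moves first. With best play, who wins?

Nim-sum: 6 ⊕ 6 = 0.
The nim-sum is 0, so this is a P-position: the player to move is in a losing position under optimal play; Anya is about to move from it and so loses — Boris wins.

Boris wins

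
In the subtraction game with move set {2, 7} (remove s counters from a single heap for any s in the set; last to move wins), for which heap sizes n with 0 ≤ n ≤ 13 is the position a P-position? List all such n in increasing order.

0, 1, 4, 5, 9, 10, 13

Compute g(0), g(1), … for moves {2, 7}:
k:     0  1  2  3  4  5  6  7  8  9 10 11 12 13
g(k):  0  0  1  1  0  0  1  1  2  0  0  1  1  0
The P-positions (g = 0) in 0..13 are 0, 1, 4, 5, 9, 10, 13.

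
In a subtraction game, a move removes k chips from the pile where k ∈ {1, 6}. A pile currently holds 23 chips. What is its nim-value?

0

Grundy values for subtraction set {1, 6}:
k:     0  1  2  3  4  5  6  7  8  9 10 11 12 13 14 15 16 17 18 19 20 21 22 23
g(k):  0  1  0  1  0  1  2  0  1  0  1  0  1  2  0  1  0  1  0  1  2  0  1  0
So g(23) = 0.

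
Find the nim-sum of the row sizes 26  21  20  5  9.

Compute the nim-sum pairwise:
26 XOR 21 = 15
15 XOR 20 = 27
27 XOR 5 = 30
30 XOR 9 = 23

23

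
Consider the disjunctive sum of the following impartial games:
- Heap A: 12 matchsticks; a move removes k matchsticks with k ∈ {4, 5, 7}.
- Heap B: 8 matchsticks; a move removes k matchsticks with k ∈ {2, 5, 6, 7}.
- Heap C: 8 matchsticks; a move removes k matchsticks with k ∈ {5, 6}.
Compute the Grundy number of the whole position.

Build the Grundy sequence for heap A with g(k) = mex{g(k−s) : s ∈ {4, 5, 7}, s ≤ k}:
g(0) = mex{} = 0
g(1) = mex{} = 0
g(2) = mex{} = 0
g(3) = mex{} = 0
g(4) = mex{0} = 1
g(5) = mex{0} = 1
g(6) = mex{0} = 1
g(7) = mex{0} = 1
g(8) = mex{0,1} = 2
g(9) = mex{0,1} = 2
g(10) = mex{0,1} = 2
g(11) = mex{1} = 0
g(12) = mex{1,2} = 0
So g(12) = 0.
Build the Grundy sequence for heap B with g(k) = mex{g(k−s) : s ∈ {2, 5, 6, 7}, s ≤ k}:
k:     0  1  2  3  4  5  6  7  8
g(k):  0  0  1  1  0  2  1  3  2
So g(8) = 2.
For heap C, compute g(0), g(1), … with moves {5, 6}:
k:     0  1  2  3  4  5  6  7  8
g(k):  0  0  0  0  0  1  1  1  1
So g(8) = 1.
The value of a disjunctive sum is the nim-sum of the parts.
Combined value = 0 XOR 2 XOR 1 = 3.

3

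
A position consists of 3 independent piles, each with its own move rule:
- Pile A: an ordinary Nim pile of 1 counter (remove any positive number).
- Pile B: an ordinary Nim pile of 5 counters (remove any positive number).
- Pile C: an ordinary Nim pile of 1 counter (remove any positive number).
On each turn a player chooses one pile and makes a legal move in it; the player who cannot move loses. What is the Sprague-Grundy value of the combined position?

Pile A is a plain Nim pile of size 1, so its Grundy value is 1.
Pile B is a plain Nim pile of size 5, so its Grundy value is 5.
Pile C is a plain Nim pile of size 1, so its Grundy value is 1.
By the Sprague-Grundy theorem, the Grundy value of a sum of independent games is the XOR of the component values.
Combined value = 1 ⊕ 5 ⊕ 1 = 5.

5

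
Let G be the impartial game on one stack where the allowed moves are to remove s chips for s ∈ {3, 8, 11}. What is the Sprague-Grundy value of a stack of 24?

1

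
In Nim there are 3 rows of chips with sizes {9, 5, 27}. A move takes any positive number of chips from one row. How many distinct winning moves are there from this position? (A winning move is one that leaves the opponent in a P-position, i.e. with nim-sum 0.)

1

Nim-sum: 9 XOR 5 XOR 27 = 23.
The overall nim-sum is X = 23. A row of size p has a winning move iff p XOR X < p (reduce it to p XOR X).
  9: 9 XOR 23 = 30 ≥ 9 — no move.
  5: 5 XOR 23 = 18 ≥ 5 — no move.
  27: 27 XOR 23 = 12 < 27 — winning move (to 12).
That gives 1 winning move.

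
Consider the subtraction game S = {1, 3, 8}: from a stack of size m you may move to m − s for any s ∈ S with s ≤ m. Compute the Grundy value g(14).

Compute g(0), g(1), … for moves {1, 3, 8}:
k:     0  1  2  3  4  5  6  7  8  9 10 11 12 13 14
g(k):  0  1  0  1  0  1  0  1  2  3  2  0  1  0  1
So g(14) = 1.

1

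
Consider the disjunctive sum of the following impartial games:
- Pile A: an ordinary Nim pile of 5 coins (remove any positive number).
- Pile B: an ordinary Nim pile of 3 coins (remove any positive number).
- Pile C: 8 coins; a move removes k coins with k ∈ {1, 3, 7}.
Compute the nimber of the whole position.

6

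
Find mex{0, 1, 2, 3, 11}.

4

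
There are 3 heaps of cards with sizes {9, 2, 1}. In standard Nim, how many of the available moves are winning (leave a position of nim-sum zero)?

Write each in binary and XOR column by column:
  1001  (9)
  0010  (2)
  0001  (1)
  ----
  1010  (10)
The overall nim-sum is X = 10. A heap of size p has a winning move iff p XOR X < p (reduce it to p XOR X).
  9: 9 XOR 10 = 3 < 9 — winning move (to 3).
  2: 2 XOR 10 = 8 ≥ 2 — no move.
  1: 1 XOR 10 = 11 ≥ 1 — no move.
That gives 1 winning move.

1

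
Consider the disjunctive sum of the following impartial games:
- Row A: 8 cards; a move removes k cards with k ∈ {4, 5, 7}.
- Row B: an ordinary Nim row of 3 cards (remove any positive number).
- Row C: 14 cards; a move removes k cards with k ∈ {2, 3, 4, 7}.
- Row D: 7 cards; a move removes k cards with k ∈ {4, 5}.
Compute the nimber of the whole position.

Grundy values for row A (subtraction set {4, 5, 7}):
k:     0  1  2  3  4  5  6  7  8
g(k):  0  0  0  0  1  1  1  1  2
So g(8) = 2.
Row B is a plain Nim row of size 3, so its Grundy value is 3.
Grundy values for row C (subtraction set {2, 3, 4, 7}):
k:     0  1  2  3  4  5  6  7  8  9 10 11 12 13 14
g(k):  0  0  1  1  2  2  0  3  1  4  2  0  0  1  1
So g(14) = 1.
For row D, compute g(0), g(1), … with moves {4, 5}:
k:     0  1  2  3  4  5  6  7
g(k):  0  0  0  0  1  1  1  1
So g(7) = 1.
By the Sprague-Grundy theorem, the Grundy value of a sum of independent games is the XOR of the component values.
Combined value = 2 XOR 3 XOR 1 XOR 1 = 1.

1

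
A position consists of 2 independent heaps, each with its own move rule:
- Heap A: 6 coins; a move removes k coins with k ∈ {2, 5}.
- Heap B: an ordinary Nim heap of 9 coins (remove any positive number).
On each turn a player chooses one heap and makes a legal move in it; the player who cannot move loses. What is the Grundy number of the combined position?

8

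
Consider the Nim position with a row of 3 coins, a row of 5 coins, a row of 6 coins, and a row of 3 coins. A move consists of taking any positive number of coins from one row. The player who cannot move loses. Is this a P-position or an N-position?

N-position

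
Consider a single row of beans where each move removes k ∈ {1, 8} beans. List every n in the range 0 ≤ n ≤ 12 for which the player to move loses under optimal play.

0, 2, 4, 6, 9, 11

Build the Grundy sequence with g(k) = mex{g(k−s) : s ∈ {1, 8}, s ≤ k}:
k:     0  1  2  3  4  5  6  7  8  9 10 11 12
g(k):  0  1  0  1  0  1  0  1  2  0  1  0  1
The P-positions (g = 0) in 0..12 are 0, 2, 4, 6, 9, 11.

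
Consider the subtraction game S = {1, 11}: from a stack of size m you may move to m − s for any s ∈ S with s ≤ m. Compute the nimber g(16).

Build the Grundy sequence with g(k) = mex{g(k−s) : s ∈ {1, 11}, s ≤ k}:
k:     0  1  2  3  4  5  6  7  8  9 10 11 12 13 14 15 16
g(k):  0  1  0  1  0  1  0  1  0  1  0  1  0  1  0  1  0
So g(16) = 0.

0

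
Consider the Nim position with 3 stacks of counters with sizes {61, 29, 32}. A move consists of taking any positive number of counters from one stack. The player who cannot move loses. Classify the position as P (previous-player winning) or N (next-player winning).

P-position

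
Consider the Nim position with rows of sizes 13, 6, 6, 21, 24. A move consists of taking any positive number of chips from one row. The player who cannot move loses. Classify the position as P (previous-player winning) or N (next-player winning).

Compute the nim-sum pairwise:
13 XOR 6 = 11
11 XOR 6 = 13
13 XOR 21 = 24
24 XOR 24 = 0
The nim-sum is 0, so this is a P-position: the player to move is in a losing position under optimal play.

P-position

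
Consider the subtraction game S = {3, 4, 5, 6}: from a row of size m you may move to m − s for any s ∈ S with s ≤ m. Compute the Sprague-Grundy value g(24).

Build the Grundy sequence with g(k) = mex{g(k−s) : s ∈ {3, 4, 5, 6}, s ≤ k}:
k:     0  1  2  3  4  5  6  7  8  9 10 11 12 13 14 15 16 17 18 19 20 21 22 23 24
g(k):  0  0  0  1  1  1  2  2  2  0  0  0  1  1  1  2  2  2  0  0  0  1  1  1  2
So g(24) = 2.

2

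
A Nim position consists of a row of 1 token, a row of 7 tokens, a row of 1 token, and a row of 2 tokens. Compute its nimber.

5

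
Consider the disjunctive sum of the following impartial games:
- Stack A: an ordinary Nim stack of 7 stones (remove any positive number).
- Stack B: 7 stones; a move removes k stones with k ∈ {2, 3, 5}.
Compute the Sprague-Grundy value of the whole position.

7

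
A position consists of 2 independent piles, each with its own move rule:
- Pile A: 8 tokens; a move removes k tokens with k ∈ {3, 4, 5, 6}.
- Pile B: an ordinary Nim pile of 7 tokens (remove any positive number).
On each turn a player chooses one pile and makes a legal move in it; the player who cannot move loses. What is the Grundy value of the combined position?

Build the Grundy sequence for pile A with g(k) = mex{g(k−s) : s ∈ {3, 4, 5, 6}, s ≤ k}:
k:     0  1  2  3  4  5  6  7  8
g(k):  0  0  0  1  1  1  2  2  2
So g(8) = 2.
Pile B is a plain Nim pile of size 7, so its Grundy value is 7.
The value of a disjunctive sum is the nim-sum of the parts.
Combined value = 2 ⊕ 7 = 5.

5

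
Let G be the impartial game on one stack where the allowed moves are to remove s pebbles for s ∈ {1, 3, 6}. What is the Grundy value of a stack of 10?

Compute g(0), g(1), … for moves {1, 3, 6}:
g(0) = mex{} = 0
g(1) = mex{0} = 1
g(2) = mex{1} = 0
g(3) = mex{0} = 1
g(4) = mex{1} = 0
g(5) = mex{0} = 1
g(6) = mex{0,1} = 2
g(7) = mex{0,1,2} = 3
g(8) = mex{0,1,3} = 2
g(9) = mex{1,2} = 0
g(10) = mex{0,3} = 1
So g(10) = 1.

1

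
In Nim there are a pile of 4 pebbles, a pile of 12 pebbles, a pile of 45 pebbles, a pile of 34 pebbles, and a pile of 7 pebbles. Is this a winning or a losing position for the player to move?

Losing position

Write each in binary and XOR column by column:
  000100  (4)
  001100  (12)
  101101  (45)
  100010  (34)
  000111  (7)
  ------
  000000  (0)
The nim-sum is 0, so this is a P-position: the player to move is in a losing position under optimal play.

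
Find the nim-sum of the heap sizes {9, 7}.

Compute the nim-sum pairwise:
9 XOR 7 = 14

14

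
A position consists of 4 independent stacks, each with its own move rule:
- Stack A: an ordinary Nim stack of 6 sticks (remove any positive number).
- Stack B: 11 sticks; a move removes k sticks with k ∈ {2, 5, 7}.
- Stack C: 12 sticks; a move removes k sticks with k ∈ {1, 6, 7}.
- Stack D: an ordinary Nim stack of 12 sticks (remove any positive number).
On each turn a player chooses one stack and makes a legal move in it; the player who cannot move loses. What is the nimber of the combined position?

Stack A is a plain Nim stack of size 6, so its Grundy value is 6.
Grundy values for stack B (subtraction set {2, 5, 7}):
k:     0  1  2  3  4  5  6  7  8  9 10 11
g(k):  0  0  1  1  0  2  1  3  2  2  0  3
So g(11) = 3.
Grundy values for stack C (subtraction set {1, 6, 7}):
g(0) = mex{} = 0
g(1) = mex{0} = 1
g(2) = mex{1} = 0
g(3) = mex{0} = 1
g(4) = mex{1} = 0
g(5) = mex{0} = 1
g(6) = mex{0,1} = 2
g(7) = mex{0,1,2} = 3
g(8) = mex{0,1,3} = 2
g(9) = mex{0,1,2} = 3
g(10) = mex{0,1,3} = 2
g(11) = mex{0,1,2} = 3
g(12) = mex{1,2,3} = 0
So g(12) = 0.
Stack D is a plain Nim stack of size 12, so its Grundy value is 12.
By the Sprague-Grundy theorem, the Grundy value of a sum of independent games is the XOR of the component values.
Combined value = 6 XOR 3 XOR 0 XOR 12 = 9.

9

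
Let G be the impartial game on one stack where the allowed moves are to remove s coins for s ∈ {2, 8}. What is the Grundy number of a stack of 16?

1

Compute g(0), g(1), … for moves {2, 8}:
k:     0  1  2  3  4  5  6  7  8  9 10 11 12 13 14 15 16
g(k):  0  0  1  1  0  0  1  1  2  2  0  0  1  1  0  0  1
So g(16) = 1.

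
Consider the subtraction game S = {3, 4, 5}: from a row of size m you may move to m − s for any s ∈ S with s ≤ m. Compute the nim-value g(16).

0

Compute g(0), g(1), … for moves {3, 4, 5}:
k:     0  1  2  3  4  5  6  7  8  9 10 11 12 13 14 15 16
g(k):  0  0  0  1  1  1  2  2  0  0  0  1  1  1  2  2  0
So g(16) = 0.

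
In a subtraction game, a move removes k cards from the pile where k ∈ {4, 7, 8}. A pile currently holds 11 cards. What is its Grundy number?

2

Compute g(0), g(1), … for moves {4, 7, 8}:
k:     0  1  2  3  4  5  6  7  8  9 10 11
g(k):  0  0  0  0  1  1  1  1  2  2  2  2
So g(11) = 2.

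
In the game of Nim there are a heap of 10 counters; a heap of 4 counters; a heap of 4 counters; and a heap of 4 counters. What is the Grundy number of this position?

14

Compute the nim-sum pairwise:
10 ⊕ 4 = 14
14 ⊕ 4 = 10
10 ⊕ 4 = 14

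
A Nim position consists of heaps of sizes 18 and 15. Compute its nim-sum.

In binary:
  10010  (18)
  01111  (15)
  -----
  11101  (29)

29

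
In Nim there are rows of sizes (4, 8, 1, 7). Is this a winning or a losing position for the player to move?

Winning position

In binary:
  0100  (4)
  1000  (8)
  0001  (1)
  0111  (7)
  ----
  1010  (10)
The nim-sum is 10 ≠ 0, so this is an N-position: the player to move can win.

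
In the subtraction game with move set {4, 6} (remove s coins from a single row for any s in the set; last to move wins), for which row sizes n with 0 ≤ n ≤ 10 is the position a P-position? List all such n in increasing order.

Compute g(0), g(1), … for moves {4, 6}:
g(0) = mex{} = 0
g(1) = mex{} = 0
g(2) = mex{} = 0
g(3) = mex{} = 0
g(4) = mex{0} = 1
g(5) = mex{0} = 1
g(6) = mex{0} = 1
g(7) = mex{0} = 1
g(8) = mex{0,1} = 2
g(9) = mex{0,1} = 2
g(10) = mex{1} = 0
The P-positions (g = 0) in 0..10 are 0, 1, 2, 3, 10.

0, 1, 2, 3, 10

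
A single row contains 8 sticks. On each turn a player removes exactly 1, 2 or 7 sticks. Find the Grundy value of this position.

Grundy values for subtraction set {1, 2, 7}:
g(0) = mex{} = 0
g(1) = mex{0} = 1
g(2) = mex{0,1} = 2
g(3) = mex{1,2} = 0
g(4) = mex{0,2} = 1
g(5) = mex{0,1} = 2
g(6) = mex{1,2} = 0
g(7) = mex{0,2} = 1
g(8) = mex{0,1} = 2
So g(8) = 2.

2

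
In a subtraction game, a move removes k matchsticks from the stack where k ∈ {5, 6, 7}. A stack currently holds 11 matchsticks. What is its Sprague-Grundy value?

2

Build the Grundy sequence with g(k) = mex{g(k−s) : s ∈ {5, 6, 7}, s ≤ k}:
k:     0  1  2  3  4  5  6  7  8  9 10 11
g(k):  0  0  0  0  0  1  1  1  1  1  2  2
So g(11) = 2.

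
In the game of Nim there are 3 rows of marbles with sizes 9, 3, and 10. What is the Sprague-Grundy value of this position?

0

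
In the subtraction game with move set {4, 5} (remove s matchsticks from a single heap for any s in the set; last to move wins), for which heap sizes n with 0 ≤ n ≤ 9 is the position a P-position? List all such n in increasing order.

Compute g(0), g(1), … for moves {4, 5}:
g(0) = mex{} = 0
g(1) = mex{} = 0
g(2) = mex{} = 0
g(3) = mex{} = 0
g(4) = mex{0} = 1
g(5) = mex{0} = 1
g(6) = mex{0} = 1
g(7) = mex{0} = 1
g(8) = mex{0,1} = 2
g(9) = mex{1} = 0
The P-positions (g = 0) in 0..9 are 0, 1, 2, 3, 9.

0, 1, 2, 3, 9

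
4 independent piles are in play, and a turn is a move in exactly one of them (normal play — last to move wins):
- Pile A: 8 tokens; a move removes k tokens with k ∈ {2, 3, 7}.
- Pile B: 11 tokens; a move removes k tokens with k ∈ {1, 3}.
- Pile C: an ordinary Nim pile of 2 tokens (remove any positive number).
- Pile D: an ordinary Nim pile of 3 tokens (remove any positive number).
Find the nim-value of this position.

1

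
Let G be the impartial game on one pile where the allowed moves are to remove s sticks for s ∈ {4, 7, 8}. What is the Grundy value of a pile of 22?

2

Grundy values for subtraction set {4, 7, 8}:
k:     0  1  2  3  4  5  6  7  8  9 10 11 12 13 14 15 16 17 18 19 20 21 22
g(k):  0  0  0  0  1  1  1  1  2  2  2  2  0  0  0  0  1  1  1  1  2  2  2
So g(22) = 2.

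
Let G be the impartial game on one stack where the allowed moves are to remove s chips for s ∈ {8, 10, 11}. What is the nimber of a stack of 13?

1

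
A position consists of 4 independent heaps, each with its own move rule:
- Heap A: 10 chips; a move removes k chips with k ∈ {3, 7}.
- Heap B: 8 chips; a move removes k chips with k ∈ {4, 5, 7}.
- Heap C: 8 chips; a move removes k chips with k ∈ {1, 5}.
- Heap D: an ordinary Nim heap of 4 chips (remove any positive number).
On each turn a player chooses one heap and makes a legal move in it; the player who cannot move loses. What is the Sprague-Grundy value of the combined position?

6

For heap A, compute g(0), g(1), … with moves {3, 7}:
k:     0  1  2  3  4  5  6  7  8  9 10
g(k):  0  0  0  1  1  1  0  2  2  1  0
So g(10) = 0.
Grundy values for heap B (subtraction set {4, 5, 7}):
g(0) = mex{} = 0
g(1) = mex{} = 0
g(2) = mex{} = 0
g(3) = mex{} = 0
g(4) = mex{0} = 1
g(5) = mex{0} = 1
g(6) = mex{0} = 1
g(7) = mex{0} = 1
g(8) = mex{0,1} = 2
So g(8) = 2.
Build the Grundy sequence for heap C with g(k) = mex{g(k−s) : s ∈ {1, 5}, s ≤ k}:
k:     0  1  2  3  4  5  6  7  8
g(k):  0  1  0  1  0  1  0  1  0
So g(8) = 0.
Heap D is a plain Nim heap of size 4, so its Grundy value is 4.
By the Sprague-Grundy theorem, the Grundy value of a sum of independent games is the XOR of the component values.
Combined value = 0 XOR 2 XOR 0 XOR 4 = 6.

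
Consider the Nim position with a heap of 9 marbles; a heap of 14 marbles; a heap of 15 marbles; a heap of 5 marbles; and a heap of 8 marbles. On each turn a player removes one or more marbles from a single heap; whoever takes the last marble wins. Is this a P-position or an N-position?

N-position

In binary:
  1001  (9)
  1110  (14)
  1111  (15)
  0101  (5)
  1000  (8)
  ----
  0101  (5)
The nim-sum is 5 ≠ 0, so this is an N-position: the player to move can win.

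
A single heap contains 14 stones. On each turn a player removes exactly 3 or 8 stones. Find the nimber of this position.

1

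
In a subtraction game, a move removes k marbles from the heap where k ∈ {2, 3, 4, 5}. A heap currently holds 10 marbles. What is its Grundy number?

1

Grundy values for subtraction set {2, 3, 4, 5}:
g(0) = mex{} = 0
g(1) = mex{} = 0
g(2) = mex{0} = 1
g(3) = mex{0} = 1
g(4) = mex{0,1} = 2
g(5) = mex{0,1} = 2
g(6) = mex{0,1,2} = 3
g(7) = mex{1,2} = 0
g(8) = mex{1,2,3} = 0
g(9) = mex{0,2,3} = 1
g(10) = mex{0,2,3} = 1
So g(10) = 1.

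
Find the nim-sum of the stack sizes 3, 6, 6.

3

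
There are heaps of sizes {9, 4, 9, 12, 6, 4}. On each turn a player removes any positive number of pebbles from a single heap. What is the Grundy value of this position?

In binary:
  1001  (9)
  0100  (4)
  1001  (9)
  1100  (12)
  0110  (6)
  0100  (4)
  ----
  1010  (10)

10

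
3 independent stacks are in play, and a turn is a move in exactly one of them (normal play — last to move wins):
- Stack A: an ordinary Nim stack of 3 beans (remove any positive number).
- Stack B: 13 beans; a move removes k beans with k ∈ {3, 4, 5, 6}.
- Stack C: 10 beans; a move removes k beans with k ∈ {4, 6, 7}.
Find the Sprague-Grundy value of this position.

Stack A is a plain Nim stack of size 3, so its Grundy value is 3.
Grundy values for stack B (subtraction set {3, 4, 5, 6}):
k:     0  1  2  3  4  5  6  7  8  9 10 11 12 13
g(k):  0  0  0  1  1  1  2  2  2  0  0  0  1  1
So g(13) = 1.
Grundy values for stack C (subtraction set {4, 6, 7}):
g(0) = mex{} = 0
g(1) = mex{} = 0
g(2) = mex{} = 0
g(3) = mex{} = 0
g(4) = mex{0} = 1
g(5) = mex{0} = 1
g(6) = mex{0} = 1
g(7) = mex{0} = 1
g(8) = mex{0,1} = 2
g(9) = mex{0,1} = 2
g(10) = mex{0,1} = 2
So g(10) = 2.
By the Sprague-Grundy theorem, the Grundy value of a sum of independent games is the XOR of the component values.
Combined value = 3 ⊕ 1 ⊕ 2 = 0.

0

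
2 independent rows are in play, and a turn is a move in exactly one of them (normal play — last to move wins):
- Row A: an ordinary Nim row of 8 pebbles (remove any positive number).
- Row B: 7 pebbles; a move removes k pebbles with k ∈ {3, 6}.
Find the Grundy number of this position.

10

Row A is a plain Nim row of size 8, so its Grundy value is 8.
For row B, compute g(0), g(1), … with moves {3, 6}:
k:     0  1  2  3  4  5  6  7
g(k):  0  0  0  1  1  1  2  2
So g(7) = 2.
By the Sprague-Grundy theorem, the Grundy value of a sum of independent games is the XOR of the component values.
Combined value = 8 XOR 2 = 10.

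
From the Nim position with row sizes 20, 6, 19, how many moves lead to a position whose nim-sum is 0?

1

Nim-sum: 20 ⊕ 6 ⊕ 19 = 1.
The overall nim-sum is X = 1. A row of size p has a winning move iff p XOR X < p (reduce it to p XOR X).
  20: 20 XOR 1 = 21 ≥ 20 — no move.
  6: 6 XOR 1 = 7 ≥ 6 — no move.
  19: 19 XOR 1 = 18 < 19 — winning move (to 18).
That gives 1 winning move.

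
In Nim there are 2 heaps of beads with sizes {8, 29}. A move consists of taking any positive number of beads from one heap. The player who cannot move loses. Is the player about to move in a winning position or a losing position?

Winning position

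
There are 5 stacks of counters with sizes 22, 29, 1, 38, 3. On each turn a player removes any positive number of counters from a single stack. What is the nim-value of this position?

47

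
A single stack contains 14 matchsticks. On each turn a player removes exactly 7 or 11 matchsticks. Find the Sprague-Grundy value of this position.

2

Build the Grundy sequence with g(k) = mex{g(k−s) : s ∈ {7, 11}, s ≤ k}:
k:     0  1  2  3  4  5  6  7  8  9 10 11 12 13 14
g(k):  0  0  0  0  0  0  0  1  1  1  1  1  1  1  2
So g(14) = 2.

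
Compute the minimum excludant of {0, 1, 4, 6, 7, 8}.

2

The values 0, 1 are all present; 2 is the first non-negative integer missing from the set.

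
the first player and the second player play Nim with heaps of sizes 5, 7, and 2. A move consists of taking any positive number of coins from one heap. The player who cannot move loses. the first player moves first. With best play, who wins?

Write each in binary and XOR column by column:
  101  (5)
  111  (7)
  010  (2)
  ---
  000  (0)
The nim-sum is 0, so this is a P-position: the player to move is in a losing position under optimal play; the first player is about to move from it and so loses — the second player wins.

the second player wins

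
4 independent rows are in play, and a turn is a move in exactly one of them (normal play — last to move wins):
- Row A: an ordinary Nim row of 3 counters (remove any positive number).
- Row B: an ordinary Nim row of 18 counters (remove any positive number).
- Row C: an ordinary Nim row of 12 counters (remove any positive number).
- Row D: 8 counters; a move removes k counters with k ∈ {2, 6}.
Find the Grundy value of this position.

29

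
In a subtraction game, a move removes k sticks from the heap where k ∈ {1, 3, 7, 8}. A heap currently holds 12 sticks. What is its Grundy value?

2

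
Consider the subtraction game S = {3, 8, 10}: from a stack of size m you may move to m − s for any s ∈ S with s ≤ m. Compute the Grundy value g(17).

3

Grundy values for subtraction set {3, 8, 10}:
k:     0  1  2  3  4  5  6  7  8  9 10 11 12 13 14 15 16 17
g(k):  0  0  0  1  1  1  0  0  2  1  1  3  2  0  2  3  1  3
So g(17) = 3.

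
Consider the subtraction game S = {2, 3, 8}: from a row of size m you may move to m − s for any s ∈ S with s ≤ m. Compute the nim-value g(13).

1

Grundy values for subtraction set {2, 3, 8}:
g(0) = mex{} = 0
g(1) = mex{} = 0
g(2) = mex{0} = 1
g(3) = mex{0} = 1
g(4) = mex{0,1} = 2
g(5) = mex{1} = 0
g(6) = mex{1,2} = 0
g(7) = mex{0,2} = 1
g(8) = mex{0} = 1
g(9) = mex{0,1} = 2
g(10) = mex{1} = 0
g(11) = mex{1,2} = 0
g(12) = mex{0,2} = 1
g(13) = mex{0} = 1
So g(13) = 1.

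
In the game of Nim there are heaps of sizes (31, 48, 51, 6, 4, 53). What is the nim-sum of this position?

43

Nim-sum: 31 ^ 48 ^ 51 ^ 6 ^ 4 ^ 53 = 43.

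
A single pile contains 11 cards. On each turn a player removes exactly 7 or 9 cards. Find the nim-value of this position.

Grundy values for subtraction set {7, 9}:
k:     0  1  2  3  4  5  6  7  8  9 10 11
g(k):  0  0  0  0  0  0  0  1  1  1  1  1
So g(11) = 1.

1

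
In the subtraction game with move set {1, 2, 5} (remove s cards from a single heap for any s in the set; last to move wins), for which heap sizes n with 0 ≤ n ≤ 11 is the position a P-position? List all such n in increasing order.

Build the Grundy sequence with g(k) = mex{g(k−s) : s ∈ {1, 2, 5}, s ≤ k}:
k:     0  1  2  3  4  5  6  7  8  9 10 11
g(k):  0  1  2  0  1  2  0  1  2  0  1  2
The P-positions (g = 0) in 0..11 are 0, 3, 6, 9.

0, 3, 6, 9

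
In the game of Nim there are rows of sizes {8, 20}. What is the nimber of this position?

Bitwise XOR of the heap sizes:
  01000  (8)
  10100  (20)
  -----
  11100  (28)

28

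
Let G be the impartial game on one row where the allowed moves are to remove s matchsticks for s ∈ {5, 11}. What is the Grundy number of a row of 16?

Build the Grundy sequence with g(k) = mex{g(k−s) : s ∈ {5, 11}, s ≤ k}:
k:     0  1  2  3  4  5  6  7  8  9 10 11 12 13 14 15 16
g(k):  0  0  0  0  0  1  1  1  1  1  0  2  2  2  2  1  0
So g(16) = 0.

0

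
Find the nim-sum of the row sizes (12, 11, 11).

12

Compute the nim-sum pairwise:
12 ^ 11 = 7
7 ^ 11 = 12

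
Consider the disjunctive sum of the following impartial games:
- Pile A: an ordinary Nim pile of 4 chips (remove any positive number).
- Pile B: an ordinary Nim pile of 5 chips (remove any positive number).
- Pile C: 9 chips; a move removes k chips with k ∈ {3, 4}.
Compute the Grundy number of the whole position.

1

Pile A is a plain Nim pile of size 4, so its Grundy value is 4.
Pile B is a plain Nim pile of size 5, so its Grundy value is 5.
For pile C, compute g(0), g(1), … with moves {3, 4}:
k:     0  1  2  3  4  5  6  7  8  9
g(k):  0  0  0  1  1  1  2  0  0  0
So g(9) = 0.
The value of a disjunctive sum is the nim-sum of the parts.
Combined value = 4 ⊕ 5 ⊕ 0 = 1.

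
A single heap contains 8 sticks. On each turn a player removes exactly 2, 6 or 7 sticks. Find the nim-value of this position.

2

Compute g(0), g(1), … for moves {2, 6, 7}:
k:     0  1  2  3  4  5  6  7  8
g(k):  0  0  1  1  0  0  1  1  2
So g(8) = 2.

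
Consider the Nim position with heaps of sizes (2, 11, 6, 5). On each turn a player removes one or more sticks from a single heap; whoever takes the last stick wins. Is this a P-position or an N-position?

N-position

Bitwise XOR of the heap sizes:
  0010  (2)
  1011  (11)
  0110  (6)
  0101  (5)
  ----
  1010  (10)
The nim-sum is 10 ≠ 0, so this is an N-position: the player to move can win.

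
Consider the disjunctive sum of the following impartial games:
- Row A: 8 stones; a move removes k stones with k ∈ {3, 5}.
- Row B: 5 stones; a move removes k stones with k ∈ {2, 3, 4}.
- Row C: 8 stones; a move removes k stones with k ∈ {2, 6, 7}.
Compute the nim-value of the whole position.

0

For row A, compute g(0), g(1), … with moves {3, 5}:
g(0) = mex{} = 0
g(1) = mex{} = 0
g(2) = mex{} = 0
g(3) = mex{0} = 1
g(4) = mex{0} = 1
g(5) = mex{0} = 1
g(6) = mex{0,1} = 2
g(7) = mex{0,1} = 2
g(8) = mex{1} = 0
So g(8) = 0.
For row B, compute g(0), g(1), … with moves {2, 3, 4}:
g(0) = mex{} = 0
g(1) = mex{} = 0
g(2) = mex{0} = 1
g(3) = mex{0} = 1
g(4) = mex{0,1} = 2
g(5) = mex{0,1} = 2
So g(5) = 2.
Build the Grundy sequence for row C with g(k) = mex{g(k−s) : s ∈ {2, 6, 7}, s ≤ k}:
g(0) = mex{} = 0
g(1) = mex{} = 0
g(2) = mex{0} = 1
g(3) = mex{0} = 1
g(4) = mex{1} = 0
g(5) = mex{1} = 0
g(6) = mex{0} = 1
g(7) = mex{0} = 1
g(8) = mex{0,1} = 2
So g(8) = 2.
By the Sprague-Grundy theorem, the Grundy value of a sum of independent games is the XOR of the component values.
Combined value = 0 ⊕ 2 ⊕ 2 = 0.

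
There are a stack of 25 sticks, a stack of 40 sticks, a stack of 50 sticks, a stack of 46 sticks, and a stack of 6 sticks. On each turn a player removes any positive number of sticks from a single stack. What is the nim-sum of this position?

43

Nim-sum: 25 XOR 40 XOR 50 XOR 46 XOR 6 = 43.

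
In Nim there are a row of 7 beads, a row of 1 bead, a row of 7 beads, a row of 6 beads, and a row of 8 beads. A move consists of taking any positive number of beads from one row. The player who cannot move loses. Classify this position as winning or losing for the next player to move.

Winning position

Bitwise XOR of the heap sizes:
  0111  (7)
  0001  (1)
  0111  (7)
  0110  (6)
  1000  (8)
  ----
  1111  (15)
The nim-sum is 15 ≠ 0, so this is an N-position: the player to move can win.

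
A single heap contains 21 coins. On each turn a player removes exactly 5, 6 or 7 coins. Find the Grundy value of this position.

Build the Grundy sequence with g(k) = mex{g(k−s) : s ∈ {5, 6, 7}, s ≤ k}:
k:     0  1  2  3  4  5  6  7  8  9 10 11 12 13 14 15 16 17 18 19 20 21
g(k):  0  0  0  0  0  1  1  1  1  1  2  2  0  0  0  0  0  1  1  1  1  1
So g(21) = 1.

1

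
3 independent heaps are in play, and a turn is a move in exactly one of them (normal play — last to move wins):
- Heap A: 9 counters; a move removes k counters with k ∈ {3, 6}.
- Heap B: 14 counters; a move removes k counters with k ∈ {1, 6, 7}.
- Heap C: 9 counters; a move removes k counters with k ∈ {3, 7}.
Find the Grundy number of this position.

1

Build the Grundy sequence for heap A with g(k) = mex{g(k−s) : s ∈ {3, 6}, s ≤ k}:
g(0) = mex{} = 0
g(1) = mex{} = 0
g(2) = mex{} = 0
g(3) = mex{0} = 1
g(4) = mex{0} = 1
g(5) = mex{0} = 1
g(6) = mex{0,1} = 2
g(7) = mex{0,1} = 2
g(8) = mex{0,1} = 2
g(9) = mex{1,2} = 0
So g(9) = 0.
For heap B, compute g(0), g(1), … with moves {1, 6, 7}:
g(0) = mex{} = 0
g(1) = mex{0} = 1
g(2) = mex{1} = 0
g(3) = mex{0} = 1
g(4) = mex{1} = 0
g(5) = mex{0} = 1
g(6) = mex{0,1} = 2
g(7) = mex{0,1,2} = 3
g(8) = mex{0,1,3} = 2
g(9) = mex{0,1,2} = 3
g(10) = mex{0,1,3} = 2
g(11) = mex{0,1,2} = 3
g(12) = mex{1,2,3} = 0
g(13) = mex{0,2,3} = 1
g(14) = mex{1,2,3} = 0
So g(14) = 0.
Grundy values for heap C (subtraction set {3, 7}):
k:     0  1  2  3  4  5  6  7  8  9
g(k):  0  0  0  1  1  1  0  2  2  1
So g(9) = 1.
By the Sprague-Grundy theorem, the Grundy value of a sum of independent games is the XOR of the component values.
Combined value = 0 ⊕ 0 ⊕ 1 = 1.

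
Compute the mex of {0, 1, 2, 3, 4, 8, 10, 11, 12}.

The values 0, 1, 2, 3, 4 are all present; 5 is the first non-negative integer missing from the set.

5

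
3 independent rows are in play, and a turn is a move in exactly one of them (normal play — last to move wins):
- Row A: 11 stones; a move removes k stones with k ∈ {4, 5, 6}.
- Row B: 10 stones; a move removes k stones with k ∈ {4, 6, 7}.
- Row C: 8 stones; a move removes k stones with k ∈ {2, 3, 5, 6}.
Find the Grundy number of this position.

Build the Grundy sequence for row A with g(k) = mex{g(k−s) : s ∈ {4, 5, 6}, s ≤ k}:
k:     0  1  2  3  4  5  6  7  8  9 10 11
g(k):  0  0  0  0  1  1  1  1  2  2  0  0
So g(11) = 0.
Build the Grundy sequence for row B with g(k) = mex{g(k−s) : s ∈ {4, 6, 7}, s ≤ k}:
k:     0  1  2  3  4  5  6  7  8  9 10
g(k):  0  0  0  0  1  1  1  1  2  2  2
So g(10) = 2.
Grundy values for row C (subtraction set {2, 3, 5, 6}):
k:     0  1  2  3  4  5  6  7  8
g(k):  0  0  1  1  2  2  3  3  0
So g(8) = 0.
By the Sprague-Grundy theorem, the Grundy value of a sum of independent games is the XOR of the component values.
Combined value = 0 XOR 2 XOR 0 = 2.

2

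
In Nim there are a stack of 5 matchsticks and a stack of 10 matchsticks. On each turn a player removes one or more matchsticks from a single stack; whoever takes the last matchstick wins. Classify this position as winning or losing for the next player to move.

Nim-sum: 5 ⊕ 10 = 15.
The nim-sum is 15 ≠ 0, so this is an N-position: the player to move can win.

Winning position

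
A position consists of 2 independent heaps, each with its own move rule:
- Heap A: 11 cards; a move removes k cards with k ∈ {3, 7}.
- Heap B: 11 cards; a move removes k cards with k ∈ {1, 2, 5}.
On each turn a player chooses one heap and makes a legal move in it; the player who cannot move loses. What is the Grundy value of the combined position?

2

Grundy values for heap A (subtraction set {3, 7}):
k:     0  1  2  3  4  5  6  7  8  9 10 11
g(k):  0  0  0  1  1  1  0  2  2  1  0  0
So g(11) = 0.
For heap B, compute g(0), g(1), … with moves {1, 2, 5}:
g(0) = mex{} = 0
g(1) = mex{0} = 1
g(2) = mex{0,1} = 2
g(3) = mex{1,2} = 0
g(4) = mex{0,2} = 1
g(5) = mex{0,1} = 2
g(6) = mex{1,2} = 0
g(7) = mex{0,2} = 1
g(8) = mex{0,1} = 2
g(9) = mex{1,2} = 0
g(10) = mex{0,2} = 1
g(11) = mex{0,1} = 2
So g(11) = 2.
The value of a disjunctive sum is the nim-sum of the parts.
Combined value = 0 XOR 2 = 2.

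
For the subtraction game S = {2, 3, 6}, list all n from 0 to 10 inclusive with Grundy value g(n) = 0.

0, 1, 5, 9, 10

Compute g(0), g(1), … for moves {2, 3, 6}:
k:     0  1  2  3  4  5  6  7  8  9 10
g(k):  0  0  1  1  2  0  3  1  2  0  0
The P-positions (g = 0) in 0..10 are 0, 1, 5, 9, 10.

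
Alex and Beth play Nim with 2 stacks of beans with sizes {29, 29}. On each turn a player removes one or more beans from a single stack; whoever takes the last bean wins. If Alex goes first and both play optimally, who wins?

Beth wins

Compute the nim-sum pairwise:
29 XOR 29 = 0
The nim-sum is 0, so this is a P-position: the player to move is in a losing position under optimal play; Alex is about to move from it and so loses — Beth wins.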